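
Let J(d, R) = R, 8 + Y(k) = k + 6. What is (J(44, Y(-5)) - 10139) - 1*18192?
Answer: -28338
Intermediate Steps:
Y(k) = -2 + k (Y(k) = -8 + (k + 6) = -8 + (6 + k) = -2 + k)
(J(44, Y(-5)) - 10139) - 1*18192 = ((-2 - 5) - 10139) - 1*18192 = (-7 - 10139) - 18192 = -10146 - 18192 = -28338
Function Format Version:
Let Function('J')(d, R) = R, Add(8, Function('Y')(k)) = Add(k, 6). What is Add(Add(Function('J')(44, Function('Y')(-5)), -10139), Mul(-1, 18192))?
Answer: -28338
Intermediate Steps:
Function('Y')(k) = Add(-2, k) (Function('Y')(k) = Add(-8, Add(k, 6)) = Add(-8, Add(6, k)) = Add(-2, k))
Add(Add(Function('J')(44, Function('Y')(-5)), -10139), Mul(-1, 18192)) = Add(Add(Add(-2, -5), -10139), Mul(-1, 18192)) = Add(Add(-7, -10139), -18192) = Add(-10146, -18192) = -28338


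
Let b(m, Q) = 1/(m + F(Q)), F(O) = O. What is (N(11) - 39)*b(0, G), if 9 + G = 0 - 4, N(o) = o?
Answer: 28/13 ≈ 2.1538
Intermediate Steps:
G = -13 (G = -9 + (0 - 4) = -9 - 4 = -13)
b(m, Q) = 1/(Q + m) (b(m, Q) = 1/(m + Q) = 1/(Q + m))
(N(11) - 39)*b(0, G) = (11 - 39)/(-13 + 0) = -28/(-13) = -28*(-1/13) = 28/13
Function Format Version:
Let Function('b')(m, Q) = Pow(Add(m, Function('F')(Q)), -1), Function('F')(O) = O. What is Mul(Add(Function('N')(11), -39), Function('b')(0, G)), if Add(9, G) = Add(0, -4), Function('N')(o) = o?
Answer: Rational(28, 13) ≈ 2.1538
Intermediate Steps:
G = -13 (G = Add(-9, Add(0, -4)) = Add(-9, -4) = -13)
Function('b')(m, Q) = Pow(Add(Q, m), -1) (Function('b')(m, Q) = Pow(Add(m, Q), -1) = Pow(Add(Q, m), -1))
Mul(Add(Function('N')(11), -39), Function('b')(0, G)) = Mul(Add(11, -39), Pow(Add(-13, 0), -1)) = Mul(-28, Pow(-13, -1)) = Mul(-28, Rational(-1, 13)) = Rational(28, 13)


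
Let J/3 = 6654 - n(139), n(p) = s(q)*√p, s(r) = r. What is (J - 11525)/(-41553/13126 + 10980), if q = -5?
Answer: 10067642/13098357 + 65630*√139/48027309 ≈ 0.78473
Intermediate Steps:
n(p) = -5*√p
J = 19962 + 15*√139 (J = 3*(6654 - (-5)*√139) = 3*(6654 + 5*√139) = 19962 + 15*√139 ≈ 20139.)
(J - 11525)/(-41553/13126 + 10980) = ((19962 + 15*√139) - 11525)/(-41553/13126 + 10980) = (8437 + 15*√139)/(-41553*1/13126 + 10980) = (8437 + 15*√139)/(-41553/13126 + 10980) = (8437 + 15*√139)/(144081927/13126) = (8437 + 15*√139)*(13126/144081927) = 10067642/13098357 + 65630*√139/48027309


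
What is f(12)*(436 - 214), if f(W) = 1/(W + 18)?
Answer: 37/5 ≈ 7.4000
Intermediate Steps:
f(W) = 1/(18 + W)
f(12)*(436 - 214) = (436 - 214)/(18 + 12) = 222/30 = (1/30)*222 = 37/5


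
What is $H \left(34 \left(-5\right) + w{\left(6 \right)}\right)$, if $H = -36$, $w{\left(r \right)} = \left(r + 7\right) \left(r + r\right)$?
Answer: $504$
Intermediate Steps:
$w{\left(r \right)} = 2 r \left(7 + r\right)$ ($w{\left(r \right)} = \left(7 + r\right) 2 r = 2 r \left(7 + r\right)$)
$H \left(34 \left(-5\right) + w{\left(6 \right)}\right) = - 36 \left(34 \left(-5\right) + 2 \cdot 6 \left(7 + 6\right)\right) = - 36 \left(-170 + 2 \cdot 6 \cdot 13\right) = - 36 \left(-170 + 156\right) = \left(-36\right) \left(-14\right) = 504$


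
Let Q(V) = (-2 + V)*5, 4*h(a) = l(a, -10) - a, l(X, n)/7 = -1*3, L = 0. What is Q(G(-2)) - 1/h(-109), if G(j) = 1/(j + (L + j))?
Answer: -497/44 ≈ -11.295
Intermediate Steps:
l(X, n) = -21 (l(X, n) = 7*(-1*3) = 7*(-3) = -21)
G(j) = 1/(2*j) (G(j) = 1/(j + (0 + j)) = 1/(j + j) = 1/(2*j))
h(a) = -21/4 - a/4 (h(a) = (-21 - a)/4 = -21/4 - a/4)
Q(V) = -10 + 5*V
Q(G(-2)) - 1/h(-109) = (-10 + 5*((½)/(-2))) - 1/(-21/4 - ¼*(-109)) = (-10 + 5*((½)*(-½))) - 1/(-21/4 + 109/4) = (-10 + 5*(-¼)) - 1/22 = (-10 - 5/4) - 1*1/22 = -45/4 - 1/22 = -497/44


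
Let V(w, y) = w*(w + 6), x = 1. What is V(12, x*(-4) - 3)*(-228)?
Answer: -49248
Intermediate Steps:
V(w, y) = w*(6 + w)
V(12, x*(-4) - 3)*(-228) = (12*(6 + 12))*(-228) = (12*18)*(-228) = 216*(-228) = -49248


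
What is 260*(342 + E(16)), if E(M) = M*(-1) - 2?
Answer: 84240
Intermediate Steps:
E(M) = -2 - M (E(M) = -M - 2 = -2 - M)
260*(342 + E(16)) = 260*(342 + (-2 - 1*16)) = 260*(342 + (-2 - 16)) = 260*(342 - 18) = 260*324 = 84240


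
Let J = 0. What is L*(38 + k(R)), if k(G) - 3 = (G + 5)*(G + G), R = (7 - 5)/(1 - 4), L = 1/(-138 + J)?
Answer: -317/1242 ≈ -0.25523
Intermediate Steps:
L = -1/138 (L = 1/(-138 + 0) = 1/(-138) = -1/138 ≈ -0.0072464)
R = -⅔ (R = 2/(-3) = 2*(-⅓) = -⅔ ≈ -0.66667)
k(G) = 3 + 2*G*(5 + G) (k(G) = 3 + (G + 5)*(G + G) = 3 + (5 + G)*(2*G) = 3 + 2*G*(5 + G))
L*(38 + k(R)) = -(38 + (3 + 2*(-⅔)² + 10*(-⅔)))/138 = -(38 + (3 + 2*(4/9) - 20/3))/138 = -(38 + (3 + 8/9 - 20/3))/138 = -(38 - 25/9)/138 = -1/138*317/9 = -317/1242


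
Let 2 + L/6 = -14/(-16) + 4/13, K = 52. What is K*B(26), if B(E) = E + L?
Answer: 1097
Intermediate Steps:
L = -255/52 (L = -12 + 6*(-14/(-16) + 4/13) = -12 + 6*(-14*(-1/16) + 4*(1/13)) = -12 + 6*(7/8 + 4/13) = -12 + 6*(123/104) = -12 + 369/52 = -255/52 ≈ -4.9038)
B(E) = -255/52 + E (B(E) = E - 255/52 = -255/52 + E)
K*B(26) = 52*(-255/52 + 26) = 52*(1097/52) = 1097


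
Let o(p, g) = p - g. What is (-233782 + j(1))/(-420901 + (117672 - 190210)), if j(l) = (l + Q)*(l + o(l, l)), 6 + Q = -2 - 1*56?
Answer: 233845/493439 ≈ 0.47391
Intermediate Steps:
Q = -64 (Q = -6 + (-2 - 1*56) = -6 + (-2 - 56) = -6 - 58 = -64)
j(l) = l*(-64 + l) (j(l) = (l - 64)*(l + (l - l)) = (-64 + l)*(l + 0) = (-64 + l)*l = l*(-64 + l))
(-233782 + j(1))/(-420901 + (117672 - 190210)) = (-233782 + 1*(-64 + 1))/(-420901 + (117672 - 190210)) = (-233782 + 1*(-63))/(-420901 - 72538) = (-233782 - 63)/(-493439) = -233845*(-1/493439) = 233845/493439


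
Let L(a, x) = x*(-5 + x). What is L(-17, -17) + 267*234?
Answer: 62852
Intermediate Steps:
L(-17, -17) + 267*234 = -17*(-5 - 17) + 267*234 = -17*(-22) + 62478 = 374 + 62478 = 62852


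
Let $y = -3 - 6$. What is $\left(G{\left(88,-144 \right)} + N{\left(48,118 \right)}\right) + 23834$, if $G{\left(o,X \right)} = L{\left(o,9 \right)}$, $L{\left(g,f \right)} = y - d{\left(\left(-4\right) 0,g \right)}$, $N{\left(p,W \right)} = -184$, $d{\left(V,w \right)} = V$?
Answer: $23641$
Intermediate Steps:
$y = -9$ ($y = -3 - 6 = -9$)
$L{\left(g,f \right)} = -9$ ($L{\left(g,f \right)} = -9 - \left(-4\right) 0 = -9 - 0 = -9 + 0 = -9$)
$G{\left(o,X \right)} = -9$
$\left(G{\left(88,-144 \right)} + N{\left(48,118 \right)}\right) + 23834 = \left(-9 - 184\right) + 23834 = -193 + 23834 = 23641$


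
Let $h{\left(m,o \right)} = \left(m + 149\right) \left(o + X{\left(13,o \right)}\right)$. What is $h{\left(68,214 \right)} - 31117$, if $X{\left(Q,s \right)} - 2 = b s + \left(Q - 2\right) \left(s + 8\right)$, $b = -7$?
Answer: $220603$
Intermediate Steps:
$X{\left(Q,s \right)} = 2 - 7 s + \left(-2 + Q\right) \left(8 + s\right)$ ($X{\left(Q,s \right)} = 2 - \left(7 s - \left(Q - 2\right) \left(s + 8\right)\right) = 2 - \left(7 s - \left(-2 + Q\right) \left(8 + s\right)\right) = 2 - 7 s + \left(-2 + Q\right) \left(8 + s\right)$)
$h{\left(m,o \right)} = \left(90 + 5 o\right) \left(149 + m\right)$ ($h{\left(m,o \right)} = \left(m + 149\right) \left(o + \left(-14 - 9 o + 8 \cdot 13 + 13 o\right)\right) = \left(149 + m\right) \left(o + \left(-14 - 9 o + 104 + 13 o\right)\right) = \left(149 + m\right) \left(o + \left(90 + 4 o\right)\right) = \left(149 + m\right) \left(90 + 5 o\right) = \left(90 + 5 o\right) \left(149 + m\right)$)
$h{\left(68,214 \right)} - 31117 = \left(13410 + 90 \cdot 68 + 745 \cdot 214 + 5 \cdot 68 \cdot 214\right) - 31117 = \left(13410 + 6120 + 159430 + 72760\right) - 31117 = 251720 - 31117 = 220603$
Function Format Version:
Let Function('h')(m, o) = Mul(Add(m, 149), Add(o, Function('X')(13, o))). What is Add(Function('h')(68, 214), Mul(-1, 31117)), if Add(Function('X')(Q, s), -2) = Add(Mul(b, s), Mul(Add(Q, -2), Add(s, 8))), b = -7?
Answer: 220603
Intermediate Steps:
Function('X')(Q, s) = Add(2, Mul(-7, s), Mul(Add(-2, Q), Add(8, s))) (Function('X')(Q, s) = Add(2, Add(Mul(-7, s), Mul(Add(Q, -2), Add(s, 8)))) = Add(2, Add(Mul(-7, s), Mul(Add(-2, Q), Add(8, s)))) = Add(2, Mul(-7, s), Mul(Add(-2, Q), Add(8, s))))
Function('h')(m, o) = Mul(Add(90, Mul(5, o)), Add(149, m)) (Function('h')(m, o) = Mul(Add(m, 149), Add(o, Add(-14, Mul(-9, o), Mul(8, 13), Mul(13, o)))) = Mul(Add(149, m), Add(o, Add(-14, Mul(-9, o), 104, Mul(13, o)))) = Mul(Add(149, m), Add(o, Add(90, Mul(4, o)))) = Mul(Add(149, m), Add(90, Mul(5, o))) = Mul(Add(90, Mul(5, o)), Add(149, m)))
Add(Function('h')(68, 214), Mul(-1, 31117)) = Add(Add(13410, Mul(90, 68), Mul(745, 214), Mul(5, 68, 214)), Mul(-1, 31117)) = Add(Add(13410, 6120, 159430, 72760), -31117) = Add(251720, -31117) = 220603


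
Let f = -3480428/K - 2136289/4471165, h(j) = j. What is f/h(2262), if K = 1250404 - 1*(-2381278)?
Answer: -11659945083359/18365007727418430 ≈ -0.00063490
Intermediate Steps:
K = 3631682 (K = 1250404 + 2381278 = 3631682)
f = -11659945083359/8118924724765 (f = -3480428/3631682 - 2136289/4471165 = -3480428*1/3631682 - 2136289*1/4471165 = -1740214/1815841 - 2136289/4471165 = -11659945083359/8118924724765 ≈ -1.4361)
f/h(2262) = -11659945083359/8118924724765/2262 = -11659945083359/8118924724765*1/2262 = -11659945083359/18365007727418430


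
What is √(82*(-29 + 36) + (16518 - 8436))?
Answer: 4*√541 ≈ 93.038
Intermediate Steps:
√(82*(-29 + 36) + (16518 - 8436)) = √(82*7 + 8082) = √(574 + 8082) = √8656 = 4*√541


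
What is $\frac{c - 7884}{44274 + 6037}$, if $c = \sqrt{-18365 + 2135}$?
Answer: $- \frac{7884}{50311} + \frac{i \sqrt{16230}}{50311} \approx -0.15671 + 0.0025322 i$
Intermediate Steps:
$c = i \sqrt{16230}$ ($c = \sqrt{-16230} = i \sqrt{16230} \approx 127.4 i$)
$\frac{c - 7884}{44274 + 6037} = \frac{i \sqrt{16230} - 7884}{44274 + 6037} = \frac{i \sqrt{16230} - 7884}{50311} = \left(-7884 + i \sqrt{16230}\right) \frac{1}{50311} = - \frac{7884}{50311} + \frac{i \sqrt{16230}}{50311}$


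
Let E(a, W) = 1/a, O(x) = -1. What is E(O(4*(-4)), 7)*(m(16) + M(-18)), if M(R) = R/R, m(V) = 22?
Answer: -23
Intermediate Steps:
M(R) = 1
E(O(4*(-4)), 7)*(m(16) + M(-18)) = (22 + 1)/(-1) = -1*23 = -23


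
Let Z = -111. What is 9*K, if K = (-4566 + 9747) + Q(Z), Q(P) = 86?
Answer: 47403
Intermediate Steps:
K = 5267 (K = (-4566 + 9747) + 86 = 5181 + 86 = 5267)
9*K = 9*5267 = 47403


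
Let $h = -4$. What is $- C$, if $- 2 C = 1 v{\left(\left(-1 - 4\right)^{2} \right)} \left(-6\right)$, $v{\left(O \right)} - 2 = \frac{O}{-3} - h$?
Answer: $7$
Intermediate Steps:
$v{\left(O \right)} = 6 - \frac{O}{3}$ ($v{\left(O \right)} = 2 + \left(\frac{O}{-3} - -4\right) = 2 + \left(O \left(- \frac{1}{3}\right) + 4\right) = 2 - \left(-4 + \frac{O}{3}\right) = 6 - \frac{O}{3}$)
$C = -7$ ($C = - \frac{1 \left(6 - \frac{\left(-1 - 4\right)^{2}}{3}\right) \left(-6\right)}{2} = - \frac{1 \left(6 - \frac{\left(-5\right)^{2}}{3}\right) \left(-6\right)}{2} = - \frac{1 \left(6 - \frac{25}{3}\right) \left(-6\right)}{2} = - \frac{1 \left(- \frac{7}{3}\right) \left(-6\right)}{2} = - \frac{\left(- \frac{7}{3}\right) \left(-6\right)}{2} = \left(- \frac{1}{2}\right) 14 = -7$)
$- C = \left(-1\right) \left(-7\right) = 7$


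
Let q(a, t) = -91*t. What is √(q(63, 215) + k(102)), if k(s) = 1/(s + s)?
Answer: I*√203554209/102 ≈ 139.88*I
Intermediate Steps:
k(s) = 1/(2*s)
√(q(63, 215) + k(102)) = √(-91*215 + (½)/102) = √(-19565 + (½)*(1/102)) = √(-19565 + 1/204) = √(-3991259/204) = I*√203554209/102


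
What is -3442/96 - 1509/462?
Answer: -144589/3696 ≈ -39.120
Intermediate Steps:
-3442/96 - 1509/462 = -3442*1/96 - 1509*1/462 = -1721/48 - 503/154 = -144589/3696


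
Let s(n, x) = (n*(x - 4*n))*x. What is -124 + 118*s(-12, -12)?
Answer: 611588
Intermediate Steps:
s(n, x) = n*x*(x - 4*n)
-124 + 118*s(-12, -12) = -124 + 118*(-12*(-12)*(-12 - 4*(-12))) = -124 + 118*(-12*(-12)*(-12 + 48)) = -124 + 118*(-12*(-12)*36) = -124 + 118*5184 = -124 + 611712 = 611588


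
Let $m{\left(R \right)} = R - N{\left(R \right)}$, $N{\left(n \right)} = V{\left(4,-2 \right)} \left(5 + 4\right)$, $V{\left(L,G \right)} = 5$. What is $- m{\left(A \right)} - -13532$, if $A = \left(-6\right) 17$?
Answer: $13679$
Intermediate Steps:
$A = -102$
$N{\left(n \right)} = 45$ ($N{\left(n \right)} = 5 \left(5 + 4\right) = 5 \cdot 9 = 45$)
$m{\left(R \right)} = -45 + R$ ($m{\left(R \right)} = R - 45 = -45 + R$)
$- m{\left(A \right)} - -13532 = - (-45 - 102) - -13532 = \left(-1\right) \left(-147\right) + 13532 = 147 + 13532 = 13679$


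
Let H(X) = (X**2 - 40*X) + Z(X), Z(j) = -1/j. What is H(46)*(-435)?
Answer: -5522325/46 ≈ -1.2005e+5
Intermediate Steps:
H(X) = X**2 - 1/X - 40*X (H(X) = (X**2 - 40*X) - 1/X = X**2 - 1/X - 40*X)
H(46)*(-435) = ((-1 + 46**2*(-40 + 46))/46)*(-435) = ((-1 + 2116*6)/46)*(-435) = ((-1 + 12696)/46)*(-435) = ((1/46)*12695)*(-435) = (12695/46)*(-435) = -5522325/46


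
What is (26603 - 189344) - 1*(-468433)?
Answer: 305692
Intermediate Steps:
(26603 - 189344) - 1*(-468433) = -162741 + 468433 = 305692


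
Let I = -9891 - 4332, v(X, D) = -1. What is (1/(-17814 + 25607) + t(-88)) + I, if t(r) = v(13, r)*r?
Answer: -110154054/7793 ≈ -14135.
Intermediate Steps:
t(r) = -r
I = -14223
(1/(-17814 + 25607) + t(-88)) + I = (1/(-17814 + 25607) - 1*(-88)) - 14223 = (1/7793 + 88) - 14223 = 685785/7793 - 14223 = -110154054/7793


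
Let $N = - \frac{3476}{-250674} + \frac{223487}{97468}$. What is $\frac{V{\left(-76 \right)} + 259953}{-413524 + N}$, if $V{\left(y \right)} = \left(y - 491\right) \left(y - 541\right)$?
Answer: $- \frac{7449430496643072}{5051724378797681} \approx -1.4746$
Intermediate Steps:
$V{\left(y \right)} = \left(-541 + y\right) \left(-491 + y\right)$ ($V{\left(y \right)} = \left(-491 + y\right) \left(-541 + y\right) = \left(-541 + y\right) \left(-491 + y\right)$)
$N = \frac{28180589503}{12216346716}$ ($N = \left(-3476\right) \left(- \frac{1}{250674}\right) + 223487 \cdot \frac{1}{97468} = \frac{1738}{125337} + \frac{223487}{97468} = \frac{28180589503}{12216346716} \approx 2.3068$)
$\frac{V{\left(-76 \right)} + 259953}{-413524 + N} = \frac{\left(265631 + \left(-76\right)^{2} - -78432\right) + 259953}{-413524 + \frac{28180589503}{12216346716}} = \frac{\left(265631 + 5776 + 78432\right) + 259953}{- \frac{5051724378797681}{12216346716}} = \left(349839 + 259953\right) \left(- \frac{12216346716}{5051724378797681}\right) = 609792 \left(- \frac{12216346716}{5051724378797681}\right) = - \frac{7449430496643072}{5051724378797681}$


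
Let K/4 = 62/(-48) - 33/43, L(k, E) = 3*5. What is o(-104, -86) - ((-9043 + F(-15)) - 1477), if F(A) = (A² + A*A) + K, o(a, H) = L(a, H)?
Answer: 2604055/258 ≈ 10093.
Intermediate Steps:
L(k, E) = 15
o(a, H) = 15
K = -2125/258 (K = 4*(62/(-48) - 33/43) = 4*(62*(-1/48) - 33*1/43) = 4*(-31/24 - 33/43) = 4*(-2125/1032) = -2125/258 ≈ -8.2364)
F(A) = -2125/258 + 2*A² (F(A) = (A² + A*A) - 2125/258 = (A² + A²) - 2125/258 = 2*A² - 2125/258 = -2125/258 + 2*A²)
o(-104, -86) - ((-9043 + F(-15)) - 1477) = 15 - ((-9043 + (-2125/258 + 2*(-15)²)) - 1477) = 15 - ((-9043 + (-2125/258 + 2*225)) - 1477) = 15 - ((-9043 + (-2125/258 + 450)) - 1477) = 15 - ((-9043 + 113975/258) - 1477) = 15 - (-2219119/258 - 1477) = 15 - 1*(-2600185/258) = 15 + 2600185/258 = 2604055/258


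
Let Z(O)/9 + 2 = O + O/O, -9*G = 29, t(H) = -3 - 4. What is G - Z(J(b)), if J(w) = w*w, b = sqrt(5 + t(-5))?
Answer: 214/9 ≈ 23.778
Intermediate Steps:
t(H) = -7
G = -29/9 (G = -1/9*29 = -29/9 ≈ -3.2222)
b = I*sqrt(2) (b = sqrt(5 - 7) = sqrt(-2) = I*sqrt(2) ≈ 1.4142*I)
J(w) = w**2
Z(O) = -9 + 9*O (Z(O) = -18 + 9*(O + O/O) = -18 + 9*(O + 1) = -18 + 9*(1 + O) = -18 + (9 + 9*O) = -9 + 9*O)
G - Z(J(b)) = -29/9 - (-9 + 9*(I*sqrt(2))**2) = -29/9 - (-9 + 9*(-2)) = -29/9 - (-9 - 18) = -29/9 - 1*(-27) = -29/9 + 27 = 214/9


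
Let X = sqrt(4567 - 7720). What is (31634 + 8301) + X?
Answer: 39935 + I*sqrt(3153) ≈ 39935.0 + 56.152*I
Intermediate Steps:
X = I*sqrt(3153) (X = sqrt(-3153) = I*sqrt(3153) ≈ 56.152*I)
(31634 + 8301) + X = (31634 + 8301) + I*sqrt(3153) = 39935 + I*sqrt(3153)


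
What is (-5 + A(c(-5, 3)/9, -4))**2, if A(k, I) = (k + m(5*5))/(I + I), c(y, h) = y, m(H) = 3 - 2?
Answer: 8281/324 ≈ 25.559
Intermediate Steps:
m(H) = 1
A(k, I) = (1 + k)/(2*I) (A(k, I) = (k + 1)/(I + I) = (1 + k)/((2*I)) = (1 + k)*(1/(2*I)) = (1 + k)/(2*I))
(-5 + A(c(-5, 3)/9, -4))**2 = (-5 + (1/2)*(1 - 5/9)/(-4))**2 = (-5 + (1/2)*(-1/4)*(1 - 5*1/9))**2 = (-5 + (1/2)*(-1/4)*(1 - 5/9))**2 = (-5 + (1/2)*(-1/4)*(4/9))**2 = (-5 - 1/18)**2 = (-91/18)**2 = 8281/324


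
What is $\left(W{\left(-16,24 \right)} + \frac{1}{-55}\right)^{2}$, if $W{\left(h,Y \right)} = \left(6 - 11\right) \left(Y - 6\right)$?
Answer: $\frac{24512401}{3025} \approx 8103.3$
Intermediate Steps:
$W{\left(h,Y \right)} = 30 - 5 Y$ ($W{\left(h,Y \right)} = - 5 \left(-6 + Y\right) = 30 - 5 Y$)
$\left(W{\left(-16,24 \right)} + \frac{1}{-55}\right)^{2} = \left(\left(30 - 120\right) + \frac{1}{-55}\right)^{2} = \left(\left(30 - 120\right) - \frac{1}{55}\right)^{2} = \left(-90 - \frac{1}{55}\right)^{2} = \left(- \frac{4951}{55}\right)^{2} = \frac{24512401}{3025}$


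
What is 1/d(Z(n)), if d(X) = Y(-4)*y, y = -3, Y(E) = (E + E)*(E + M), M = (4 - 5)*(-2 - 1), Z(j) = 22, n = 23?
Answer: -1/24 ≈ -0.041667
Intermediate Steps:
M = 3 (M = -1*(-3) = 3)
Y(E) = 2*E*(3 + E) (Y(E) = (E + E)*(E + 3) = (2*E)*(3 + E) = 2*E*(3 + E))
d(X) = -24 (d(X) = (2*(-4)*(3 - 4))*(-3) = (2*(-4)*(-1))*(-3) = 8*(-3) = -24)
1/d(Z(n)) = 1/(-24) = -1/24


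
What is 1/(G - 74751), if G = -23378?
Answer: -1/98129 ≈ -1.0191e-5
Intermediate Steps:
1/(G - 74751) = 1/(-23378 - 74751) = 1/(-98129) = -1/98129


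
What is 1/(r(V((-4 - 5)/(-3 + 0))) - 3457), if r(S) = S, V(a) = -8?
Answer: -1/3465 ≈ -0.00028860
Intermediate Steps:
1/(r(V((-4 - 5)/(-3 + 0))) - 3457) = 1/(-8 - 3457) = 1/(-3465) = -1/3465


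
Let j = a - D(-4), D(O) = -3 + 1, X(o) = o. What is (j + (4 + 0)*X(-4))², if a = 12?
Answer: 4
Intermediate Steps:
D(O) = -2
j = 14 (j = 12 - 1*(-2) = 12 + 2 = 14)
(j + (4 + 0)*X(-4))² = (14 + (4 + 0)*(-4))² = (14 + 4*(-4))² = (14 - 16)² = (-2)² = 4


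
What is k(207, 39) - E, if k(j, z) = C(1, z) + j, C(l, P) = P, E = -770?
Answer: 1016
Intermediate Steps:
k(j, z) = j + z (k(j, z) = z + j = j + z)
k(207, 39) - E = (207 + 39) - 1*(-770) = 246 + 770 = 1016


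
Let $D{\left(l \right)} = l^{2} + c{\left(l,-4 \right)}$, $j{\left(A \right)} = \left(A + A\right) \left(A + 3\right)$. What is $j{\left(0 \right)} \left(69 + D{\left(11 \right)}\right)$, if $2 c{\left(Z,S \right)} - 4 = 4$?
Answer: $0$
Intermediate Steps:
$c{\left(Z,S \right)} = 4$ ($c{\left(Z,S \right)} = 2 + \frac{1}{2} \cdot 4 = 2 + 2 = 4$)
$j{\left(A \right)} = 2 A \left(3 + A\right)$
$D{\left(l \right)} = 4 + l^{2}$ ($D{\left(l \right)} = l^{2} + 4 = 4 + l^{2}$)
$j{\left(0 \right)} \left(69 + D{\left(11 \right)}\right) = 2 \cdot 0 \left(3 + 0\right) \left(69 + \left(4 + 11^{2}\right)\right) = 2 \cdot 0 \cdot 3 \left(69 + \left(4 + 121\right)\right) = 0 \left(69 + 125\right) = 0 \cdot 194 = 0$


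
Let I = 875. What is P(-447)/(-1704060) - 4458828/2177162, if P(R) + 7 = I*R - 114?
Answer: -1686576129457/927503669430 ≈ -1.8184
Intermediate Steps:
P(R) = -121 + 875*R (P(R) = -7 + (875*R - 114) = -7 + (-114 + 875*R) = -121 + 875*R)
P(-447)/(-1704060) - 4458828/2177162 = (-121 + 875*(-447))/(-1704060) - 4458828/2177162 = (-121 - 391125)*(-1/1704060) - 4458828*1/2177162 = -391246*(-1/1704060) - 2229414/1088581 = 195623/852030 - 2229414/1088581 = -1686576129457/927503669430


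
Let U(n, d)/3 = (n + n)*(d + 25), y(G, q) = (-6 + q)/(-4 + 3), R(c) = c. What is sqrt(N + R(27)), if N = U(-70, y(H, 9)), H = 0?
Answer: I*sqrt(9213) ≈ 95.984*I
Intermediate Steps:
y(G, q) = 6 - q (y(G, q) = (-6 + q)/(-1) = (-6 + q)*(-1) = 6 - q)
U(n, d) = 6*n*(25 + d) (U(n, d) = 3*((n + n)*(d + 25)) = 3*((2*n)*(25 + d)) = 3*(2*n*(25 + d)) = 6*n*(25 + d))
N = -9240 (N = 6*(-70)*(25 + (6 - 1*9)) = 6*(-70)*(25 + (6 - 9)) = 6*(-70)*(25 - 3) = 6*(-70)*22 = -9240)
sqrt(N + R(27)) = sqrt(-9240 + 27) = sqrt(-9213) = I*sqrt(9213)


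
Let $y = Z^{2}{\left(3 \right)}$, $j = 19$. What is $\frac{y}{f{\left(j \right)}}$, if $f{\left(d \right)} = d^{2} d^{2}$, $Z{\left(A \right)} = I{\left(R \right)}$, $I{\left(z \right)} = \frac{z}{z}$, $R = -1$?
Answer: $\frac{1}{130321} \approx 7.6734 \cdot 10^{-6}$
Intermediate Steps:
$I{\left(z \right)} = 1$
$Z{\left(A \right)} = 1$
$f{\left(d \right)} = d^{4}$
$y = 1$ ($y = 1^{2} = 1$)
$\frac{y}{f{\left(j \right)}} = 1 \frac{1}{19^{4}} = 1 \cdot \frac{1}{130321} = \frac{1}{130321}$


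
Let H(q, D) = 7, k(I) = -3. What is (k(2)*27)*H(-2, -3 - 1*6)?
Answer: -567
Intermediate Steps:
(k(2)*27)*H(-2, -3 - 1*6) = -3*27*7 = -81*7 = -567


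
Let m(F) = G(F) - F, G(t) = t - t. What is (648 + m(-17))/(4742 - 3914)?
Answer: 665/828 ≈ 0.80314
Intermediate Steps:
G(t) = 0
m(F) = -F (m(F) = 0 - F = -F)
(648 + m(-17))/(4742 - 3914) = (648 - 1*(-17))/(4742 - 3914) = (648 + 17)/828 = 665*(1/828) = 665/828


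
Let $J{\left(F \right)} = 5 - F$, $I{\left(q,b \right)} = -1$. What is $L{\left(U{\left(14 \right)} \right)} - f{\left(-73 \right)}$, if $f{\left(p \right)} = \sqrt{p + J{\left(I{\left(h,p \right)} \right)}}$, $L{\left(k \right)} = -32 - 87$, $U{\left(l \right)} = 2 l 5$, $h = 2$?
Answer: $-119 - i \sqrt{67} \approx -119.0 - 8.1853 i$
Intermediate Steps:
$U{\left(l \right)} = 10 l$
$L{\left(k \right)} = -119$ ($L{\left(k \right)} = -32 - 87 = -119$)
$f{\left(p \right)} = \sqrt{6 + p}$ ($f{\left(p \right)} = \sqrt{p + \left(5 - -1\right)} = \sqrt{p + \left(5 + 1\right)} = \sqrt{p + 6} = \sqrt{6 + p}$)
$L{\left(U{\left(14 \right)} \right)} - f{\left(-73 \right)} = -119 - \sqrt{6 - 73} = -119 - \sqrt{-67} = -119 - i \sqrt{67}$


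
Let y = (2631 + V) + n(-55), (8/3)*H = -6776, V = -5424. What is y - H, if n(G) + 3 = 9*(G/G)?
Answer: -246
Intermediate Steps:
n(G) = 6 (n(G) = -3 + 9*(G/G) = -3 + 9*1 = -3 + 9 = 6)
H = -2541 (H = (3/8)*(-6776) = -2541)
y = -2787 (y = (2631 - 5424) + 6 = -2793 + 6 = -2787)
y - H = -2787 - 1*(-2541) = -2787 + 2541 = -246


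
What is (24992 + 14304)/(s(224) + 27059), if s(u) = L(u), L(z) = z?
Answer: 39296/27283 ≈ 1.4403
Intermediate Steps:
s(u) = u
(24992 + 14304)/(s(224) + 27059) = (24992 + 14304)/(224 + 27059) = 39296/27283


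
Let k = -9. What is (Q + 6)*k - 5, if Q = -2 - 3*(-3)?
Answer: -122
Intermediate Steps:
Q = 7 (Q = -2 + 9 = 7)
(Q + 6)*k - 5 = (7 + 6)*(-9) - 5 = 13*(-9) - 5 = -117 - 5 = -122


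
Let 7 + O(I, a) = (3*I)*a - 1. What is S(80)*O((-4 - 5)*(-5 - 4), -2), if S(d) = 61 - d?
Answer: 9386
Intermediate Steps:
O(I, a) = -8 + 3*I*a (O(I, a) = -7 + ((3*I)*a - 1) = -7 + (3*I*a - 1) = -7 + (-1 + 3*I*a) = -8 + 3*I*a)
S(80)*O((-4 - 5)*(-5 - 4), -2) = (61 - 1*80)*(-8 + 3*((-4 - 5)*(-5 - 4))*(-2)) = (61 - 80)*(-8 + 3*(-9*(-9))*(-2)) = -19*(-8 + 3*81*(-2)) = -19*(-8 - 486) = -19*(-494) = 9386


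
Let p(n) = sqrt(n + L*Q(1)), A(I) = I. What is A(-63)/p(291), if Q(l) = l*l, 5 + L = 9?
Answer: -63*sqrt(295)/295 ≈ -3.6680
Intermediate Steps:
L = 4 (L = -5 + 9 = 4)
Q(l) = l**2
p(n) = sqrt(4 + n) (p(n) = sqrt(n + 4*1**2) = sqrt(n + 4*1) = sqrt(n + 4) = sqrt(4 + n))
A(-63)/p(291) = -63/sqrt(4 + 291) = -63*sqrt(295)/295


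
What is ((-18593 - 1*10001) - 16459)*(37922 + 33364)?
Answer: -3211648158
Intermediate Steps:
((-18593 - 1*10001) - 16459)*(37922 + 33364) = ((-18593 - 10001) - 16459)*71286 = (-28594 - 16459)*71286 = -45053*71286 = -3211648158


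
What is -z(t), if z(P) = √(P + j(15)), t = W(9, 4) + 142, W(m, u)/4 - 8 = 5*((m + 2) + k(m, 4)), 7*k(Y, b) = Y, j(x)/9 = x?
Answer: -√27181/7 ≈ -23.552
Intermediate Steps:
j(x) = 9*x
k(Y, b) = Y/7
W(m, u) = 72 + 160*m/7 (W(m, u) = 32 + 4*(5*((m + 2) + m/7)) = 32 + 4*(5*((2 + m) + m/7)) = 32 + 4*(5*(2 + 8*m/7)) = 32 + 4*(10 + 40*m/7) = 32 + (40 + 160*m/7) = 72 + 160*m/7)
t = 2938/7 (t = (72 + (160/7)*9) + 142 = (72 + 1440/7) + 142 = 1944/7 + 142 = 2938/7 ≈ 419.71)
z(P) = √(135 + P) (z(P) = √(P + 9*15) = √(P + 135) = √(135 + P))
-z(t) = -√(135 + 2938/7) = -√(3883/7) = -√27181/7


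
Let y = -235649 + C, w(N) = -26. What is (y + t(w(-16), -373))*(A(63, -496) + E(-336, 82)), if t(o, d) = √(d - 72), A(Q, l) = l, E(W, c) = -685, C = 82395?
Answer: 180992974 - 1181*I*√445 ≈ 1.8099e+8 - 24913.0*I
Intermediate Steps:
t(o, d) = √(-72 + d)
y = -153254 (y = -235649 + 82395 = -153254)
(y + t(w(-16), -373))*(A(63, -496) + E(-336, 82)) = (-153254 + √(-72 - 373))*(-496 - 685) = (-153254 + √(-445))*(-1181) = (-153254 + I*√445)*(-1181) = 180992974 - 1181*I*√445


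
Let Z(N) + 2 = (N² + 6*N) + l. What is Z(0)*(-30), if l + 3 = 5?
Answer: 0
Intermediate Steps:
l = 2 (l = -3 + 5 = 2)
Z(N) = N² + 6*N (Z(N) = -2 + ((N² + 6*N) + 2) = -2 + (2 + N² + 6*N) = N² + 6*N)
Z(0)*(-30) = (0*(6 + 0))*(-30) = (0*6)*(-30) = 0*(-30) = 0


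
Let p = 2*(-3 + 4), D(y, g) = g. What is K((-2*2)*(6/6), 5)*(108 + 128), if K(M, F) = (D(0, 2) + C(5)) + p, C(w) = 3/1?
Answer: 1652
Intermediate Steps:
p = 2 (p = 2*1 = 2)
C(w) = 3 (C(w) = 3*1 = 3)
K(M, F) = 7 (K(M, F) = (2 + 3) + 2 = 5 + 2 = 7)
K((-2*2)*(6/6), 5)*(108 + 128) = 7*(108 + 128) = 7*236 = 1652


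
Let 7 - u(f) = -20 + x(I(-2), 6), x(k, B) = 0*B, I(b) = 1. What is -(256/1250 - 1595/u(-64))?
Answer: 993419/16875 ≈ 58.869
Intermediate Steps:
x(k, B) = 0
u(f) = 27 (u(f) = 7 - (-20 + 0) = 7 - 1*(-20) = 7 + 20 = 27)
-(256/1250 - 1595/u(-64)) = -(256/1250 - 1595/27) = -(256*(1/1250) - 1595*1/27) = -(128/625 - 1595/27) = -1*(-993419/16875) = 993419/16875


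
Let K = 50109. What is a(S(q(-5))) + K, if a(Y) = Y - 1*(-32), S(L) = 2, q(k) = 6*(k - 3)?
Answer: 50143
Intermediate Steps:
q(k) = -18 + 6*k (q(k) = 6*(-3 + k) = -18 + 6*k)
a(Y) = 32 + Y (a(Y) = Y + 32 = 32 + Y)
a(S(q(-5))) + K = (32 + 2) + 50109 = 34 + 50109 = 50143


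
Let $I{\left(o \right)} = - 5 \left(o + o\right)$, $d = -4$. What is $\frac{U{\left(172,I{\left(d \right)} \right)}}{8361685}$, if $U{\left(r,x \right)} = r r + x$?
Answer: $\frac{29624}{8361685} \approx 0.0035428$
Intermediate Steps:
$I{\left(o \right)} = - 10 o$ ($I{\left(o \right)} = - 5 \cdot 2 o = - 10 o$)
$U{\left(r,x \right)} = x + r^{2}$ ($U{\left(r,x \right)} = r^{2} + x = x + r^{2}$)
$\frac{U{\left(172,I{\left(d \right)} \right)}}{8361685} = \frac{\left(-10\right) \left(-4\right) + 172^{2}}{8361685} = \left(40 + 29584\right) \frac{1}{8361685} = 29624 \cdot \frac{1}{8361685} = \frac{29624}{8361685}$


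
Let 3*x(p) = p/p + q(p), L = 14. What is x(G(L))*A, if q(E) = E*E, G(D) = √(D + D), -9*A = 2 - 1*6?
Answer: 116/27 ≈ 4.2963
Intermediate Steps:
A = 4/9 (A = -(2 - 1*6)/9 = -(2 - 6)/9 = -⅑*(-4) = 4/9 ≈ 0.44444)
G(D) = √2*√D (G(D) = √(2*D) = √2*√D)
q(E) = E²
x(p) = ⅓ + p²/3 (x(p) = (p/p + p²)/3 = (1 + p²)/3 = ⅓ + p²/3)
x(G(L))*A = (⅓ + (√2*√14)²/3)*(4/9) = (⅓ + (2*√7)²/3)*(4/9) = (⅓ + (⅓)*28)*(4/9) = (⅓ + 28/3)*(4/9) = (29/3)*(4/9) = 116/27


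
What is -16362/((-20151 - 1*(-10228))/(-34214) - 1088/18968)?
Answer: -442436082876/6291443 ≈ -70324.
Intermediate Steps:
-16362/((-20151 - 1*(-10228))/(-34214) - 1088/18968) = -16362/((-20151 + 10228)*(-1/34214) - 1088*1/18968) = -16362/(-9923*(-1/34214) - 136/2371) = -16362/(9923/34214 - 136/2371) = -16362/18874329/81121394 = -16362*81121394/18874329 = -442436082876/6291443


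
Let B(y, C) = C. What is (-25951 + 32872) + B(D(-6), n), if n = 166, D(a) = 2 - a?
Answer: 7087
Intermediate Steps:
(-25951 + 32872) + B(D(-6), n) = (-25951 + 32872) + 166 = 6921 + 166 = 7087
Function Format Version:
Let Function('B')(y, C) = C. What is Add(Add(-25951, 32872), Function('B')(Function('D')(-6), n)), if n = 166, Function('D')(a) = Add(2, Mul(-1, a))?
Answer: 7087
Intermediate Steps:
Add(Add(-25951, 32872), Function('B')(Function('D')(-6), n)) = Add(Add(-25951, 32872), 166) = Add(6921, 166) = 7087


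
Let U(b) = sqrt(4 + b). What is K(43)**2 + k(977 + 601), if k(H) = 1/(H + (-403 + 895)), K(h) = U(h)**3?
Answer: 214913611/2070 ≈ 1.0382e+5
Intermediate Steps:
K(h) = (4 + h)**(3/2) (K(h) = (sqrt(4 + h))**3 = (4 + h)**(3/2))
k(H) = 1/(492 + H) (k(H) = 1/(H + 492) = 1/(492 + H))
K(43)**2 + k(977 + 601) = ((4 + 43)**(3/2))**2 + 1/(492 + (977 + 601)) = (47**(3/2))**2 + 1/(492 + 1578) = (47*sqrt(47))**2 + 1/2070 = 103823 + 1/2070 = 214913611/2070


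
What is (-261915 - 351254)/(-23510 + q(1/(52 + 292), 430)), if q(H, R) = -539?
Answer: 613169/24049 ≈ 25.497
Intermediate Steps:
(-261915 - 351254)/(-23510 + q(1/(52 + 292), 430)) = (-261915 - 351254)/(-23510 - 539) = -613169/(-24049) = -613169*(-1/24049) = 613169/24049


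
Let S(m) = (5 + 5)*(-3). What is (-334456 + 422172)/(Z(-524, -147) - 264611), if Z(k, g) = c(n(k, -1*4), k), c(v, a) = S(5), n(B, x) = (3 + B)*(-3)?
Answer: -87716/264641 ≈ -0.33145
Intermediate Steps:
S(m) = -30 (S(m) = 10*(-3) = -30)
n(B, x) = -9 - 3*B
c(v, a) = -30
Z(k, g) = -30
(-334456 + 422172)/(Z(-524, -147) - 264611) = (-334456 + 422172)/(-30 - 264611) = 87716/(-264641) = 87716*(-1/264641) = -87716/264641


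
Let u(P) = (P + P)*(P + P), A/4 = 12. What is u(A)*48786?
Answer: 449611776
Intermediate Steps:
A = 48 (A = 4*12 = 48)
u(P) = 4*P**2 (u(P) = (2*P)*(2*P) = 4*P**2)
u(A)*48786 = (4*48**2)*48786 = (4*2304)*48786 = 9216*48786 = 449611776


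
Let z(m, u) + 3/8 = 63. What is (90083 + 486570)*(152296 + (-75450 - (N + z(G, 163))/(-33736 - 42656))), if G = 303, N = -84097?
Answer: 27081173067017993/611136 ≈ 4.4313e+10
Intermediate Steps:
z(m, u) = 501/8 (z(m, u) = -3/8 + 63 = 501/8)
(90083 + 486570)*(152296 + (-75450 - (N + z(G, 163))/(-33736 - 42656))) = (90083 + 486570)*(152296 + (-75450 - (-84097 + 501/8)/(-33736 - 42656))) = 576653*(152296 + (-75450 - (-672275)/(8*(-76392)))) = 576653*(152296 + (-75450 - (-672275)*(-1)/(8*76392))) = 576653*(152296 + (-75450 - 1*672275/611136)) = 576653*(152296 + (-75450 - 672275/611136)) = 576653*(152296 - 46110883475/611136) = 576653*(46962684781/611136) = 27081173067017993/611136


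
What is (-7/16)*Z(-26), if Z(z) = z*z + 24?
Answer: -1225/4 ≈ -306.25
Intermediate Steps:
Z(z) = 24 + z² (Z(z) = z² + 24 = 24 + z²)
(-7/16)*Z(-26) = (-7/16)*(24 + (-26)²) = (-7*1/16)*(24 + 676) = -7/16*700 = -1225/4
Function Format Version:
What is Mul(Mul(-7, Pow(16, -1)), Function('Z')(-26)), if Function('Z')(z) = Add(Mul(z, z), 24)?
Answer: Rational(-1225, 4) ≈ -306.25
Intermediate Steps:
Function('Z')(z) = Add(24, Pow(z, 2)) (Function('Z')(z) = Add(Pow(z, 2), 24) = Add(24, Pow(z, 2)))
Mul(Mul(-7, Pow(16, -1)), Function('Z')(-26)) = Mul(Mul(-7, Pow(16, -1)), Add(24, Pow(-26, 2))) = Mul(Mul(-7, Rational(1, 16)), Add(24, 676)) = Mul(Rational(-7, 16), 700) = Rational(-1225, 4)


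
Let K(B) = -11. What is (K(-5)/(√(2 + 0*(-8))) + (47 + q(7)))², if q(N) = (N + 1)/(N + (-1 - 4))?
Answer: 5323/2 - 561*√2 ≈ 1868.1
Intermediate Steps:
q(N) = (1 + N)/(-5 + N) (q(N) = (1 + N)/(N - 5) = (1 + N)/(-5 + N))
(K(-5)/(√(2 + 0*(-8))) + (47 + q(7)))² = (-11/√(2 + 0*(-8)) + (47 + (1 + 7)/(-5 + 7)))² = (-11/√(2 + 0) + (47 + 8/2))² = (-11*√2/2 + (47 + (½)*8))² = (-11*√2/2 + (47 + 4))² = (-11*√2/2 + 51)² = (51 - 11*√2/2)²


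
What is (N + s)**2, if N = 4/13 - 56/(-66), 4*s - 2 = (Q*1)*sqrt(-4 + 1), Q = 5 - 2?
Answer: 3107857/2944656 + 1421*I*sqrt(3)/572 ≈ 1.0554 + 4.3029*I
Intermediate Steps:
Q = 3
s = 1/2 + 3*I*sqrt(3)/4 (s = 1/2 + ((3*1)*sqrt(-4 + 1))/4 = 1/2 + (3*sqrt(-3))/4 = 1/2 + (3*(I*sqrt(3)))/4 = 1/2 + (3*I*sqrt(3))/4 = 1/2 + 3*I*sqrt(3)/4 ≈ 0.5 + 1.299*I)
N = 496/429 (N = 4*(1/13) - 56*(-1/66) = 4/13 + 28/33 = 496/429 ≈ 1.1562)
(N + s)**2 = (496/429 + (1/2 + 3*I*sqrt(3)/4))**2 = (1421/858 + 3*I*sqrt(3)/4)**2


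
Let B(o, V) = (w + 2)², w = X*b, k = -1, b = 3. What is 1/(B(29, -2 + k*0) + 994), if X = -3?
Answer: 1/1043 ≈ 0.00095877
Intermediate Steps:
w = -9 (w = -3*3 = -9)
B(o, V) = 49 (B(o, V) = (-9 + 2)² = (-7)² = 49)
1/(B(29, -2 + k*0) + 994) = 1/(49 + 994) = 1/1043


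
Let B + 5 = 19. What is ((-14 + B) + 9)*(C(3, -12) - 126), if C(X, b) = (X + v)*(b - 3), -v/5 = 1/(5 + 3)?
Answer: -11637/8 ≈ -1454.6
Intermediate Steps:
B = 14 (B = -5 + 19 = 14)
v = -5/8 (v = -5/(5 + 3) = -5/8 ≈ -0.62500)
C(X, b) = (-3 + b)*(-5/8 + X) (C(X, b) = (X - 5/8)*(b - 3) = (-5/8 + X)*(-3 + b) = (-3 + b)*(-5/8 + X))
((-14 + B) + 9)*(C(3, -12) - 126) = ((-14 + 14) + 9)*((15/8 - 3*3 - 5/8*(-12) + 3*(-12)) - 126) = (0 + 9)*((15/8 - 9 + 15/2 - 36) - 126) = 9*(-285/8 - 126) = 9*(-1293/8) = -11637/8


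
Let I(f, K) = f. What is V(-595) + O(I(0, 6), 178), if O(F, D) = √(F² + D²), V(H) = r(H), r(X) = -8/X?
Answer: 105918/595 ≈ 178.01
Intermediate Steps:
V(H) = -8/H
O(F, D) = √(D² + F²)
V(-595) + O(I(0, 6), 178) = -8/(-595) + √(178² + 0²) = -8*(-1/595) + √(31684 + 0) = 8/595 + √31684 = 8/595 + 178 = 105918/595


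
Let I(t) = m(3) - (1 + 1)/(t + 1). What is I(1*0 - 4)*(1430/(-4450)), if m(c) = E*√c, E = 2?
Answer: -286/1335 - 286*√3/445 ≈ -1.3274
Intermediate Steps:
m(c) = 2*√c
I(t) = -2/(1 + t) + 2*√3 (I(t) = 2*√3 - (1 + 1)/(t + 1) = 2*√3 - 2/(1 + t) = -2/(1 + t) + 2*√3)
I(1*0 - 4)*(1430/(-4450)) = (2*(-1 + √3 + (1*0 - 4)*√3)/(1 + (1*0 - 4)))*(1430/(-4450)) = (2*(-1 + √3 + (0 - 4)*√3)/(1 + (0 - 4)))*(1430*(-1/4450)) = (2*(-1 + √3 - 4*√3)/(1 - 4))*(-143/445) = (2*(-1 - 3*√3)/(-3))*(-143/445) = (2*(-⅓)*(-1 - 3*√3))*(-143/445) = (⅔ + 2*√3)*(-143/445) = -286/1335 - 286*√3/445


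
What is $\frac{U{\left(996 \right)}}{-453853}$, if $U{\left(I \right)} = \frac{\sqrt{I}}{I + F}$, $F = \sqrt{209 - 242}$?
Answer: $- \frac{664 \sqrt{249}}{150081471599} + \frac{2 i \sqrt{913}}{150081471599} \approx -6.9814 \cdot 10^{-8} + 4.0266 \cdot 10^{-10} i$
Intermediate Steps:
$F = i \sqrt{33}$ ($F = \sqrt{-33} = i \sqrt{33} \approx 5.7446 i$)
$U{\left(I \right)} = \frac{\sqrt{I}}{I + i \sqrt{33}}$
$\frac{U{\left(996 \right)}}{-453853} = \frac{\sqrt{996} \frac{1}{996 + i \sqrt{33}}}{-453853} = \frac{2 \sqrt{249}}{996 + i \sqrt{33}} \left(- \frac{1}{453853}\right) = - \frac{2 \sqrt{249}}{453853 \left(996 + i \sqrt{33}\right)}$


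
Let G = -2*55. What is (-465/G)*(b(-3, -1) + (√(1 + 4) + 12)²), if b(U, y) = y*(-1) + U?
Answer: 13671/22 + 1116*√5/11 ≈ 848.27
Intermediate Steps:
G = -110
b(U, y) = U - y (b(U, y) = -y + U = U - y)
(-465/G)*(b(-3, -1) + (√(1 + 4) + 12)²) = (-465/(-110))*((-3 - 1*(-1)) + (√(1 + 4) + 12)²) = (-465*(-1/110))*((-3 + 1) + (√5 + 12)²) = 93*(-2 + (12 + √5)²)/22 = -93/11 + 93*(12 + √5)²/22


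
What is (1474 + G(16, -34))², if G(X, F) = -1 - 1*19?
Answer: 2114116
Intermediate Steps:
G(X, F) = -20 (G(X, F) = -1 - 19 = -20)
(1474 + G(16, -34))² = (1474 - 20)² = 1454² = 2114116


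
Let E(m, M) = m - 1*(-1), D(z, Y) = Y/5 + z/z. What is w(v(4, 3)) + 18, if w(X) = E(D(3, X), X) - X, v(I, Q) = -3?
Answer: 112/5 ≈ 22.400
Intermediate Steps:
D(z, Y) = 1 + Y/5 (D(z, Y) = Y*(⅕) + 1 = Y/5 + 1 = 1 + Y/5)
E(m, M) = 1 + m (E(m, M) = m + 1 = 1 + m)
w(X) = 2 - 4*X/5 (w(X) = (1 + (1 + X/5)) - X = (2 + X/5) - X = 2 - 4*X/5)
w(v(4, 3)) + 18 = (2 - ⅘*(-3)) + 18 = (2 + 12/5) + 18 = 22/5 + 18 = 112/5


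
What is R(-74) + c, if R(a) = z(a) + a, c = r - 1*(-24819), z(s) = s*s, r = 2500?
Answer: 32721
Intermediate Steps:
z(s) = s²
c = 27319 (c = 2500 - 1*(-24819) = 2500 + 24819 = 27319)
R(a) = a + a² (R(a) = a² + a = a + a²)
R(-74) + c = -74*(1 - 74) + 27319 = -74*(-73) + 27319 = 5402 + 27319 = 32721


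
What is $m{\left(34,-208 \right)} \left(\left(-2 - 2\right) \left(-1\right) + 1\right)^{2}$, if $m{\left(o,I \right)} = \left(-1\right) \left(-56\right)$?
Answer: $1400$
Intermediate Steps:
$m{\left(o,I \right)} = 56$
$m{\left(34,-208 \right)} \left(\left(-2 - 2\right) \left(-1\right) + 1\right)^{2} = 56 \left(\left(-2 - 2\right) \left(-1\right) + 1\right)^{2} = 56 \left(\left(-4\right) \left(-1\right) + 1\right)^{2} = 56 \left(4 + 1\right)^{2} = 56 \cdot 5^{2} = 56 \cdot 25 = 1400$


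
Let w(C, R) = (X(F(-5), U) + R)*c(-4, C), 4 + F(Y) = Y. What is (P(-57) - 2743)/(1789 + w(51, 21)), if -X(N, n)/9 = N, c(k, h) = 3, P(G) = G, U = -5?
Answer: -560/419 ≈ -1.3365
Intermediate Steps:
F(Y) = -4 + Y
X(N, n) = -9*N
w(C, R) = 243 + 3*R (w(C, R) = (-9*(-4 - 5) + R)*3 = (-9*(-9) + R)*3 = (81 + R)*3 = 243 + 3*R)
(P(-57) - 2743)/(1789 + w(51, 21)) = (-57 - 2743)/(1789 + (243 + 3*21)) = -2800/(1789 + (243 + 63)) = -2800/(1789 + 306) = -2800/2095 = -2800*1/2095 = -560/419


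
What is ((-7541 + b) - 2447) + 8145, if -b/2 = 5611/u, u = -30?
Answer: -22034/15 ≈ -1468.9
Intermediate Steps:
b = 5611/15 (b = -11222/(-30) = -11222*(-1)/30 = -2*(-5611/30) = 5611/15 ≈ 374.07)
((-7541 + b) - 2447) + 8145 = ((-7541 + 5611/15) - 2447) + 8145 = (-107504/15 - 2447) + 8145 = -144209/15 + 8145 = -22034/15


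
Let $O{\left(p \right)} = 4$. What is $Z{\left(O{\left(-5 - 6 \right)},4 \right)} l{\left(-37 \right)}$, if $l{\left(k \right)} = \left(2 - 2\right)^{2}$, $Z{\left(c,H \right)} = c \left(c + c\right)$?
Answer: $0$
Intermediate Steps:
$Z{\left(c,H \right)} = 2 c^{2}$ ($Z{\left(c,H \right)} = c 2 c = 2 c^{2}$)
$l{\left(k \right)} = 0$ ($l{\left(k \right)} = 0^{2} = 0$)
$Z{\left(O{\left(-5 - 6 \right)},4 \right)} l{\left(-37 \right)} = 2 \cdot 4^{2} \cdot 0 = 2 \cdot 16 \cdot 0 = 32 \cdot 0 = 0$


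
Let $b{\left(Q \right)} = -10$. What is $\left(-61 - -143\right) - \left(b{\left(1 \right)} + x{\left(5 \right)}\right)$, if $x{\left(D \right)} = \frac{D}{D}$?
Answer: $91$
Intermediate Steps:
$x{\left(D \right)} = 1$
$\left(-61 - -143\right) - \left(b{\left(1 \right)} + x{\left(5 \right)}\right) = \left(-61 - -143\right) - \left(-10 + 1\right) = \left(-61 + 143\right) - -9 = 82 + 9 = 91$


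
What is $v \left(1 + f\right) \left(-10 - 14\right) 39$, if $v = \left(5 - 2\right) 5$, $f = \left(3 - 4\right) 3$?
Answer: $28080$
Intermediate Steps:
$f = -3$ ($f = \left(-1\right) 3 = -3$)
$v = 15$ ($v = 3 \cdot 5 = 15$)
$v \left(1 + f\right) \left(-10 - 14\right) 39 = 15 \left(1 - 3\right) \left(-10 - 14\right) 39 = 15 \left(\left(-2\right) \left(-24\right)\right) 39 = 15 \cdot 48 \cdot 39 = 720 \cdot 39 = 28080$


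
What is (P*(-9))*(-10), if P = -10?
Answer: -900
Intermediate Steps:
(P*(-9))*(-10) = -10*(-9)*(-10) = 90*(-10) = -900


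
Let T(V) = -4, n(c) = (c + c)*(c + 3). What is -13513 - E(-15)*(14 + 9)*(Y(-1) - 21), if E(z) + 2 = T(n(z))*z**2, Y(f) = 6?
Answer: -324703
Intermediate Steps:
n(c) = 2*c*(3 + c) (n(c) = (2*c)*(3 + c) = 2*c*(3 + c))
E(z) = -2 - 4*z**2
-13513 - E(-15)*(14 + 9)*(Y(-1) - 21) = -13513 - (-2 - 4*(-15)**2)*(14 + 9)*(6 - 21) = -13513 - (-2 - 4*225)*23*(-15) = -13513 - (-2 - 900)*(-345) = -13513 - (-902)*(-345) = -13513 - 1*311190 = -13513 - 311190 = -324703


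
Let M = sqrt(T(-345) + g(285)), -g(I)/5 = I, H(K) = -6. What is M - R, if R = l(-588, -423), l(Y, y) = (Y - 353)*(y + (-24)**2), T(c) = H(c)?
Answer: 143973 + 3*I*sqrt(159) ≈ 1.4397e+5 + 37.829*I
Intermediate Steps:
g(I) = -5*I
T(c) = -6
l(Y, y) = (-353 + Y)*(576 + y) (l(Y, y) = (-353 + Y)*(y + 576) = (-353 + Y)*(576 + y))
R = -143973 (R = -203328 - 353*(-423) + 576*(-588) - 588*(-423) = -203328 + 149319 - 338688 + 248724 = -143973)
M = 3*I*sqrt(159) (M = sqrt(-6 - 5*285) = sqrt(-6 - 1425) = sqrt(-1431) = 3*I*sqrt(159) ≈ 37.829*I)
M - R = 3*I*sqrt(159) - 1*(-143973) = 3*I*sqrt(159) + 143973 = 143973 + 3*I*sqrt(159)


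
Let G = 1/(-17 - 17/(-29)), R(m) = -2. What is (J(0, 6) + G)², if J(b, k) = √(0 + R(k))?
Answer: (29 - 476*I*√2)²/226576 ≈ -1.9963 - 0.17232*I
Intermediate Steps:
J(b, k) = I*√2 (J(b, k) = √(0 - 2) = √(-2) = I*√2)
G = -29/476 (G = 1/(-17 - 17*(-1/29)) = 1/(-17 + 17/29) = 1/(-476/29) = -29/476 ≈ -0.060924)
(J(0, 6) + G)² = (I*√2 - 29/476)² = (-29/476 + I*√2)²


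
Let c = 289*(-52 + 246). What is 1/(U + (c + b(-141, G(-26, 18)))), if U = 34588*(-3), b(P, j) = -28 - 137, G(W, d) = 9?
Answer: -1/47863 ≈ -2.0893e-5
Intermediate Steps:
b(P, j) = -165
c = 56066 (c = 289*194 = 56066)
U = -103764
1/(U + (c + b(-141, G(-26, 18)))) = 1/(-103764 + (56066 - 165)) = 1/(-103764 + 55901) = 1/(-47863) = -1/47863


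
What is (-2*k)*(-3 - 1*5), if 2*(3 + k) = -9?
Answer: -120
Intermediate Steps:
k = -15/2 (k = -3 + (½)*(-9) = -3 - 9/2 = -15/2 ≈ -7.5000)
(-2*k)*(-3 - 1*5) = (-2*(-15/2))*(-3 - 1*5) = 15*(-3 - 5) = 15*(-8) = -120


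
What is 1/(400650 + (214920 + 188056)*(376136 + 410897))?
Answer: 1/317155810858 ≈ 3.1530e-12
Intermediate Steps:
1/(400650 + (214920 + 188056)*(376136 + 410897)) = 1/(400650 + 402976*787033) = 1/(400650 + 317155410208) = 1/317155810858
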